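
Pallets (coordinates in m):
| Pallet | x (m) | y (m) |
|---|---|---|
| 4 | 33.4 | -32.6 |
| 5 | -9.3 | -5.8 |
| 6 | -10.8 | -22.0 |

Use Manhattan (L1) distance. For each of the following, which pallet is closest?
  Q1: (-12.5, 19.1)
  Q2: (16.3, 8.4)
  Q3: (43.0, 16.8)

Q1→5; Q2→5; Q3→4

Q1 at (-12.5, 19.1):
  4: |45.9| + |-51.7| = 45.9 + 51.7 = 97.6 m
  5: |3.2| + |-24.9| = 3.2 + 24.9 = 28.1 m
  6: |1.7| + |-41.1| = 1.7 + 41.1 = 42.8 m
  → nearest: 5 (28.1 m)
Q2 at (16.3, 8.4):
  4: |17.1| + |-41.0| = 17.1 + 41.0 = 58.1 m
  5: |-25.6| + |-14.2| = 25.6 + 14.2 = 39.8 m
  6: |-27.1| + |-30.4| = 27.1 + 30.4 = 57.5 m
  → nearest: 5 (39.8 m)
Q3 at (43.0, 16.8):
  4: |-9.6| + |-49.4| = 9.6 + 49.4 = 59.0 m
  5: |-52.3| + |-22.6| = 52.3 + 22.6 = 74.9 m
  6: |-53.8| + |-38.8| = 53.8 + 38.8 = 92.6 m
  → nearest: 4 (59.0 m)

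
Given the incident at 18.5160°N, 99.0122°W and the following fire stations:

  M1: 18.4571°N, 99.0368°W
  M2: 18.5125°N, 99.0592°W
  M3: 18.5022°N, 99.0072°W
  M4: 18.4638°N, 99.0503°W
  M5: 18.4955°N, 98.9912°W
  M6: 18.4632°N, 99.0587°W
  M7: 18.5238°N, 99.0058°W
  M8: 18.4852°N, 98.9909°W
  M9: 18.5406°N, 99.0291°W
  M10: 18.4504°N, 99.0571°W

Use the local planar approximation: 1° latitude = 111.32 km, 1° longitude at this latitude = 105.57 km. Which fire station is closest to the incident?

M7

Distances from 18.5160°N, 99.0122°W:
M1: 7.0523 km
M2: 4.9771 km
M3: 1.6244 km
M4: 7.0672 km
M5: 3.1816 km
M6: 7.6580 km
M7: 1.1002 km
M8: 4.1003 km
M9: 3.2684 km
M10: 8.7061 km
Minimum: M7 at 1.1002 km.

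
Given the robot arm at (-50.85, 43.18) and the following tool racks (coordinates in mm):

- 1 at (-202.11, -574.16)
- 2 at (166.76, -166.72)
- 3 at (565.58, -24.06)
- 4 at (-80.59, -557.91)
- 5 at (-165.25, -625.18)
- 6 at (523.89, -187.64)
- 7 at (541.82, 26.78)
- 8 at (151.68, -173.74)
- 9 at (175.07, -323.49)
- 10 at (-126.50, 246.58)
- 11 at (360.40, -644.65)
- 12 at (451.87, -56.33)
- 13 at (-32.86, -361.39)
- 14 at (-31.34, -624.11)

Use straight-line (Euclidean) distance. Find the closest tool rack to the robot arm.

10

Distances from (-50.85, 43.18):
1: 635.60 mm
2: 302.34 mm
3: 620.09 mm
4: 601.83 mm
5: 678.08 mm
6: 619.36 mm
7: 592.90 mm
8: 296.77 mm
9: 430.68 mm
10: 217.01 mm
11: 801.40 mm
12: 512.47 mm
13: 404.97 mm
14: 667.58 mm
Minimum: 10 at 217.01 mm.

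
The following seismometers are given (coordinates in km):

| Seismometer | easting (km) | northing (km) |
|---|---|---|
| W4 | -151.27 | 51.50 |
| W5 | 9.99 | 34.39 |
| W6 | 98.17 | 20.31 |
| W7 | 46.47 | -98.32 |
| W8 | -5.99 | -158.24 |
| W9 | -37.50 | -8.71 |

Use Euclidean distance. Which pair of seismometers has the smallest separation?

W5 and W9

Pairwise distances:
W4–W5: 162.17 km
W4–W6: 251.38 km
W4–W7: 248.09 km
W4–W8: 255.14 km
W4–W9: 128.72 km
W5–W6: 89.30 km
W5–W7: 137.63 km
W5–W8: 193.29 km
W5–W9: 64.13 km
W6–W7: 129.41 km
W6–W8: 206.71 km
W6–W9: 138.74 km
W7–W8: 79.64 km
W7–W9: 122.80 km
W8–W9: 152.81 km
Closest pair: W5–W9 at 64.13 km.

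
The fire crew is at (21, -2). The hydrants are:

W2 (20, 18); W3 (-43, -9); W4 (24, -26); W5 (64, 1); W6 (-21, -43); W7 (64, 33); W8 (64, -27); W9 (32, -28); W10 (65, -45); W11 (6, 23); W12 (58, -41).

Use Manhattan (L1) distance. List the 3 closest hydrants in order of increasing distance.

Distances from (21, -2):
W2: 21
W3: 71
W4: 27
W5: 46
W6: 83
W7: 78
W8: 68
W9: 37
W10: 87
W11: 40
W12: 76
Sorted: W2 (21) < W4 (27) < W9 (37) < W11 (40) < W5 (46) < …

W2, W4, W9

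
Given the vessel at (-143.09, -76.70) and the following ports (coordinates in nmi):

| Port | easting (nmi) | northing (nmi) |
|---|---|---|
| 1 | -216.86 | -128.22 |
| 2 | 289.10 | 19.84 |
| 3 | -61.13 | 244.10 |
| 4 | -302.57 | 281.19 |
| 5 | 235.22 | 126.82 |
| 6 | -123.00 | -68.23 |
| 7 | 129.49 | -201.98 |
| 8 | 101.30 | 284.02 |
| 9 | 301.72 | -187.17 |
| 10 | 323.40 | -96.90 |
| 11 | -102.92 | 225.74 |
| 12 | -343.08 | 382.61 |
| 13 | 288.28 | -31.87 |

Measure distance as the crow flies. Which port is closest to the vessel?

Distances from (-143.09, -76.70):
1: 89.98 nmi
2: 442.84 nmi
3: 331.10 nmi
4: 391.82 nmi
5: 429.58 nmi
6: 21.80 nmi
7: 299.99 nmi
8: 435.71 nmi
9: 458.32 nmi
10: 466.93 nmi
11: 305.10 nmi
12: 500.96 nmi
13: 433.69 nmi
Minimum: 6 at 21.80 nmi.

6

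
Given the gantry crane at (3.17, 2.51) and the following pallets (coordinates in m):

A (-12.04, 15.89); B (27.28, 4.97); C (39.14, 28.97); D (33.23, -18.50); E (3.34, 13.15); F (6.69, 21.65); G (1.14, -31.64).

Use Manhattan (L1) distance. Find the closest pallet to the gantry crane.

Distances from (3.17, 2.51):
A: |-15.21| + |13.38| = 15.21 + 13.38 = 28.59 m
B: |24.11| + |2.46| = 24.11 + 2.46 = 26.57 m
C: |35.97| + |26.46| = 35.97 + 26.46 = 62.43 m
D: |30.06| + |-21.01| = 30.06 + 21.01 = 51.07 m
E: |0.17| + |10.64| = 0.17 + 10.64 = 10.81 m
F: |3.52| + |19.14| = 3.52 + 19.14 = 22.66 m
G: |-2.03| + |-34.15| = 2.03 + 34.15 = 36.18 m
Minimum: E at 10.81 m.

E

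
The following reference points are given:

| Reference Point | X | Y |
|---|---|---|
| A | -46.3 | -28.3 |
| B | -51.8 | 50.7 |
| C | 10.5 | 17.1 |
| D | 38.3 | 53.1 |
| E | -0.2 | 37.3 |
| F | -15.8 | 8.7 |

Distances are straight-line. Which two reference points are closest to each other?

C and E

Pairwise distances:
A–B: 79.2
A–C: 72.7
A–D: 117.4
A–E: 80.2
A–F: 48.0
B–C: 70.8
B–D: 90.1
B–E: 53.3
B–F: 55.3
C–D: 45.5
C–E: 22.9
C–F: 27.6
D–E: 41.6
D–F: 70.0
E–F: 32.6
Closest pair: C–E at 22.9.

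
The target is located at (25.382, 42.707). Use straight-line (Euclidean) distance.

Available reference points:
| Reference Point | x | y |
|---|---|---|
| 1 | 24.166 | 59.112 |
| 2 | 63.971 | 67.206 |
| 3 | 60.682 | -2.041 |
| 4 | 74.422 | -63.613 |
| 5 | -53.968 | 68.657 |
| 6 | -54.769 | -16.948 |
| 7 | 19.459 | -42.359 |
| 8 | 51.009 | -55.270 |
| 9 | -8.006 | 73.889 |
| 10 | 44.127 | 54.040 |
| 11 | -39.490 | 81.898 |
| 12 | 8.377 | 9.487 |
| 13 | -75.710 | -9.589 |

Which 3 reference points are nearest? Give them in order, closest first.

Distances from (25.382, 42.707):
1: 16.450
2: 45.709
3: 56.995
4: 117.085
5: 83.485
6: 99.914
7: 85.272
8: 101.273
9: 45.685
10: 21.905
11: 75.791
12: 37.319
13: 113.818
Sorted: 1 (16.450) < 10 (21.905) < 12 (37.319) < 9 (45.685) < 2 (45.709) < …

1, 10, 12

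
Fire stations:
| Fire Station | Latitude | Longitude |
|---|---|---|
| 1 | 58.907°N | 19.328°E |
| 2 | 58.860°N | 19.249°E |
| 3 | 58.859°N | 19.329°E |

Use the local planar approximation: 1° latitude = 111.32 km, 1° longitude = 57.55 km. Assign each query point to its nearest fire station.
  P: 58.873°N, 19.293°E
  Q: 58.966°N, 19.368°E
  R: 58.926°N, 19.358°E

P at 58.873°N, 19.293°E:
  1: 4.287 km
  2: 2.917 km
  3: 2.593 km
  → nearest: 3 (2.593 km)
Q at 58.966°N, 19.368°E:
  1: 6.960 km
  2: 13.643 km
  3: 12.121 km
  → nearest: 1 (6.960 km)
R at 58.926°N, 19.358°E:
  1: 2.730 km
  2: 9.661 km
  3: 7.643 km
  → nearest: 1 (2.730 km)

P→3; Q→1; R→1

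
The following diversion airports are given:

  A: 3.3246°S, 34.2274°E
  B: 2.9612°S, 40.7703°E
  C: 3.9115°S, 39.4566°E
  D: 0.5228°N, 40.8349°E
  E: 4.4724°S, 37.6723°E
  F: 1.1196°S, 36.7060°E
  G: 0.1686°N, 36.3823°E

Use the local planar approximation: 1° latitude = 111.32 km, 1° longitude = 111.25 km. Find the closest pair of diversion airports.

Pairwise distances:
A–B: 729.0209 km
A–C: 585.4057 km
A–D: 850.7547 km
A–E: 403.9837 km
A–F: 369.1691 km
A–G: 456.8218 km
B–C: 180.4177 km
B–D: 387.9055 km
B–E: 383.5174 km
B–F: 496.4580 km
B–G: 599.7451 km
C–D: 516.8934 km
C–E: 208.0920 km
C–F: 436.1556 km
C–G: 568.5680 km
D–E: 658.0273 km
D–F: 494.3894 km
D–G: 496.9185 km
E–F: 388.4068 km
E–G: 536.1984 km
F–G: 147.8550 km
Closest pair: F–G at 147.8550 km.

F and G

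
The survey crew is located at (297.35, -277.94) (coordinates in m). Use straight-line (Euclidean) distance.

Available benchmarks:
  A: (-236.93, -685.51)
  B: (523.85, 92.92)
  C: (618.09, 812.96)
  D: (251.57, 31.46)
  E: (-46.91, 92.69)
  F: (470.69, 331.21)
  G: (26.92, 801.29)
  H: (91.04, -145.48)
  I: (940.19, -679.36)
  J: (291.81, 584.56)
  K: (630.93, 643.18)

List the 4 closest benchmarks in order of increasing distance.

Distances from (297.35, -277.94):
A: √((-534.28)² + (-407.57)²) = √(285455.1184 + 166113.3049) = 671.99 m
B: √((226.50)² + (370.86)²) = √(51302.2500 + 137537.1396) = 434.56 m
C: √((320.74)² + (1090.90)²) = √(102874.1476 + 1190062.8100) = 1137.07 m
D: √((-45.78)² + (309.40)²) = √(2095.8084 + 95728.3600) = 312.77 m
E: √((-344.26)² + (370.63)²) = √(118514.9476 + 137366.5969) = 505.85 m
F: √((173.34)² + (609.15)²) = √(30046.7556 + 371063.7225) = 633.33 m
G: √((-270.43)² + (1079.23)²) = √(73132.3849 + 1164737.3929) = 1112.60 m
H: √((-206.31)² + (132.46)²) = √(42563.8161 + 17545.6516) = 245.17 m
I: √((642.84)² + (-401.42)²) = √(413243.2656 + 161138.0164) = 757.88 m
J: √((-5.54)² + (862.50)²) = √(30.6916 + 743906.2500) = 862.52 m
K: √((333.58)² + (921.12)²) = √(111275.6164 + 848462.0544) = 979.66 m
Sorted: H (245.17 m) < D (312.77 m) < B (434.56 m) < E (505.85 m) < F (633.33 m) < A (671.99 m) < …

H, D, B, E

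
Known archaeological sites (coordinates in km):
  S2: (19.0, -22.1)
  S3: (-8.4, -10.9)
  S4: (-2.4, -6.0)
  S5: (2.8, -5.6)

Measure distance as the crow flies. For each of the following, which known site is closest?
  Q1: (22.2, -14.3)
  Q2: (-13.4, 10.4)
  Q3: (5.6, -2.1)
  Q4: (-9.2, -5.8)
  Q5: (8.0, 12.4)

Q1 at (22.2, -14.3):
  S2: √((-3.2)² + (-7.8)²) = √(10.240 + 60.840) = 8.4 km
  S3: √((-30.6)² + (3.4)²) = √(936.360 + 11.560) = 30.8 km
  S4: √((-24.6)² + (8.3)²) = √(605.160 + 68.890) = 26.0 km
  S5: √((-19.4)² + (8.7)²) = √(376.360 + 75.690) = 21.3 km
  → nearest: S2 (8.4 km)
Q2 at (-13.4, 10.4):
  S2: √((32.4)² + (-32.5)²) = √(1049.760 + 1056.250) = 45.9 km
  S3: √((5.0)² + (-21.3)²) = √(25.000 + 453.690) = 21.9 km
  S4: √((11.0)² + (-16.4)²) = √(121.000 + 268.960) = 19.7 km
  S5: √((16.2)² + (-16.0)²) = √(262.440 + 256.000) = 22.8 km
  → nearest: S4 (19.7 km)
Q3 at (5.6, -2.1):
  S2: √((13.4)² + (-20.0)²) = √(179.560 + 400.000) = 24.1 km
  S3: √((-14.0)² + (-8.8)²) = √(196.000 + 77.440) = 16.5 km
  S4: √((-8.0)² + (-3.9)²) = √(64.000 + 15.210) = 8.9 km
  S5: √((-2.8)² + (-3.5)²) = √(7.840 + 12.250) = 4.5 km
  → nearest: S5 (4.5 km)
Q4 at (-9.2, -5.8):
  S2: √((28.2)² + (-16.3)²) = √(795.240 + 265.690) = 32.6 km
  S3: √((0.8)² + (-5.1)²) = √(0.640 + 26.010) = 5.2 km
  S4: √((6.8)² + (-0.2)²) = √(46.240 + 0.040) = 6.8 km
  S5: √((12.0)² + (0.2)²) = √(144.000 + 0.040) = 12.0 km
  → nearest: S3 (5.2 km)
Q5 at (8.0, 12.4):
  S2: √((11.0)² + (-34.5)²) = √(121.000 + 1190.250) = 36.2 km
  S3: √((-16.4)² + (-23.3)²) = √(268.960 + 542.890) = 28.5 km
  S4: √((-10.4)² + (-18.4)²) = √(108.160 + 338.560) = 21.1 km
  S5: √((-5.2)² + (-18.0)²) = √(27.040 + 324.000) = 18.7 km
  → nearest: S5 (18.7 km)

Q1→S2; Q2→S4; Q3→S5; Q4→S3; Q5→S5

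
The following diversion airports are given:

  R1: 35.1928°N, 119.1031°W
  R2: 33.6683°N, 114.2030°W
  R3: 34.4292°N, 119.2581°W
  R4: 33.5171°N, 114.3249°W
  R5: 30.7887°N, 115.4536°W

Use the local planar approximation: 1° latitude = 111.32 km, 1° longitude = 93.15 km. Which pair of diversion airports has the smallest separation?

Pairwise distances:
R1–R2: 486.9723 km
R1–R3: 86.2214 km
R1–R4: 482.5985 km
R1–R5: 596.5952 km
R2–R3: 478.4402 km
R2–R4: 20.3036 km
R2–R5: 341.0682 km
R3–R4: 470.6112 km
R3–R5: 538.3565 km
R4–R5: 321.4082 km
Closest pair: R2–R4 at 20.3036 km.

R2 and R4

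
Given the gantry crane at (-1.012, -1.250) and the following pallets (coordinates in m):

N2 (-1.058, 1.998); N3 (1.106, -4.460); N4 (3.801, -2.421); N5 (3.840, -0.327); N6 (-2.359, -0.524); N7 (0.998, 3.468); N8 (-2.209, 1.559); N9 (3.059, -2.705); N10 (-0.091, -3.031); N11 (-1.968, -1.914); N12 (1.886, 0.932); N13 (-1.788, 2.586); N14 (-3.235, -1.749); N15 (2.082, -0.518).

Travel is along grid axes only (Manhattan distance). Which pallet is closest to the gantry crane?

Distances from (-1.012, -1.250):
N2: |-0.046| + |3.248| = 0.046 + 3.248 = 3.294 m
N3: |2.118| + |-3.210| = 2.118 + 3.210 = 5.328 m
N4: |4.813| + |-1.171| = 4.813 + 1.171 = 5.984 m
N5: |4.852| + |0.923| = 4.852 + 0.923 = 5.775 m
N6: |-1.347| + |0.726| = 1.347 + 0.726 = 2.073 m
N7: |2.010| + |4.718| = 2.010 + 4.718 = 6.728 m
N8: |-1.197| + |2.809| = 1.197 + 2.809 = 4.006 m
N9: |4.071| + |-1.455| = 4.071 + 1.455 = 5.526 m
N10: |0.921| + |-1.781| = 0.921 + 1.781 = 2.702 m
N11: |-0.956| + |-0.664| = 0.956 + 0.664 = 1.620 m
N12: |2.898| + |2.182| = 2.898 + 2.182 = 5.080 m
N13: |-0.776| + |3.836| = 0.776 + 3.836 = 4.612 m
N14: |-2.223| + |-0.499| = 2.223 + 0.499 = 2.722 m
N15: |3.094| + |0.732| = 3.094 + 0.732 = 3.826 m
Minimum: N11 at 1.620 m.

N11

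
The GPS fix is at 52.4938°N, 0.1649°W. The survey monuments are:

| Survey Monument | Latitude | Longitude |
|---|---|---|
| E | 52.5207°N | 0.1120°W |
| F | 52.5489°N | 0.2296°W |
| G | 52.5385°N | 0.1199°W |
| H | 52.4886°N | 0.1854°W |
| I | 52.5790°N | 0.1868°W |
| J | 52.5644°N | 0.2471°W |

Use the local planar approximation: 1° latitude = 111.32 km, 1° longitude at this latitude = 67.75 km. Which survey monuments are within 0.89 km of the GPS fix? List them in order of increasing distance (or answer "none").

Distances from 52.4938°N, 0.1649°W:
E: √((0.0269·111.32)² + (0.0529·67.75)²) = √(8.967078 + 12.844877) = 4.6703 km
F: √((0.0551·111.32)² + (-0.0647·67.75)²) = √(37.622668 + 19.214415) = 7.5390 km
G: √((0.0447·111.32)² + (0.0450·67.75)²) = √(24.760616 + 9.294877) = 5.8357 km
H: √((-0.0052·111.32)² + (-0.0205·67.75)²) = √(0.335084 + 1.928974) = 1.5047 km
I: √((0.0852·111.32)² + (-0.0219·67.75)²) = √(89.955057 + 2.201440) = 9.5998 km
J: √((0.0706·111.32)² + (-0.0822·67.75)²) = √(61.766899 + 31.014318) = 9.6323 km
Threshold 0.89 km: none within range.

none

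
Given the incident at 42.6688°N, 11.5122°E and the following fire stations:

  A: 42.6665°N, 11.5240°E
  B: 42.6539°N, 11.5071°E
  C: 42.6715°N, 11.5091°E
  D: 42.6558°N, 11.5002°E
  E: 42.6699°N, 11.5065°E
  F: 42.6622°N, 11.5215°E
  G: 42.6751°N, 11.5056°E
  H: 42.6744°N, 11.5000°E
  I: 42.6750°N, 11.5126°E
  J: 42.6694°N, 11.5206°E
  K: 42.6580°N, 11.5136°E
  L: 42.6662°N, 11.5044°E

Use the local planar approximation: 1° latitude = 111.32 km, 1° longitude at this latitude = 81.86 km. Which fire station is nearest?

Distances from 42.6688°N, 11.5122°E:
A: 0.9993 km
B: 1.7104 km
C: 0.3934 km
D: 1.7491 km
E: 0.4824 km
F: 1.0580 km
G: 0.8853 km
H: 1.1773 km
I: 0.6910 km
J: 0.6909 km
K: 1.2077 km
L: 0.7010 km
Minimum: C at 0.3934 km.

C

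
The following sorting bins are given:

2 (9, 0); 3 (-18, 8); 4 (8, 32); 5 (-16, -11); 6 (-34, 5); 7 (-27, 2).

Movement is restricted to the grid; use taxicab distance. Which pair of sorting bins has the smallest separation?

Pairwise distances:
2–3: 35
2–4: 33
2–5: 36
2–6: 48
2–7: 38
3–4: 50
3–5: 21
3–6: 19
3–7: 15
4–5: 67
4–6: 69
4–7: 65
5–6: 34
5–7: 24
6–7: 10
Closest pair: 6–7 at 10.

6 and 7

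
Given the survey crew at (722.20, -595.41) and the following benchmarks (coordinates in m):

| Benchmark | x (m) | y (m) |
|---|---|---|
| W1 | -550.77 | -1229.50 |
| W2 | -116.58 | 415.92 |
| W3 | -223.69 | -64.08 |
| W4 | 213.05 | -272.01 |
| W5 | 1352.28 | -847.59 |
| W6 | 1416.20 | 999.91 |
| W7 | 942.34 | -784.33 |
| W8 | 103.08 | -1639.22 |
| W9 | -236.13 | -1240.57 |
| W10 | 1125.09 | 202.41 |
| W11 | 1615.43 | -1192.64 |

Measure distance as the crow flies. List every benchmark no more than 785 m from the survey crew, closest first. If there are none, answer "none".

Distances from (722.20, -595.41):
W1: √((-1272.97)² + (-634.09)²) = √(1620452.6209 + 402070.1281) = 1422.15 m
W2: √((-838.78)² + (1011.33)²) = √(703551.8884 + 1022788.3689) = 1313.90 m
W3: √((-945.89)² + (531.33)²) = √(894707.8921 + 282311.5689) = 1084.91 m
W4: √((-509.15)² + (323.40)²) = √(259233.7225 + 104587.5600) = 603.18 m
W5: √((630.08)² + (-252.18)²) = √(397000.8064 + 63594.7524) = 678.67 m
W6: √((694.00)² + (1595.32)²) = √(481636.0000 + 2545045.9024) = 1739.74 m
W7: √((220.14)² + (-188.92)²) = √(48461.6196 + 35690.7664) = 290.09 m
W8: √((-619.12)² + (-1043.81)²) = √(383309.5744 + 1089539.3161) = 1213.61 m
W9: √((-958.33)² + (-645.16)²) = √(918396.3889 + 416231.4256) = 1155.26 m
W10: √((402.89)² + (797.82)²) = √(162320.3521 + 636516.7524) = 893.78 m
W11: √((893.23)² + (-597.23)²) = √(797859.8329 + 356683.6729) = 1074.50 m
Threshold 785 m: W7 (290.09 m), W4 (603.18 m), W5 (678.67 m) are within range.

W7, W4, W5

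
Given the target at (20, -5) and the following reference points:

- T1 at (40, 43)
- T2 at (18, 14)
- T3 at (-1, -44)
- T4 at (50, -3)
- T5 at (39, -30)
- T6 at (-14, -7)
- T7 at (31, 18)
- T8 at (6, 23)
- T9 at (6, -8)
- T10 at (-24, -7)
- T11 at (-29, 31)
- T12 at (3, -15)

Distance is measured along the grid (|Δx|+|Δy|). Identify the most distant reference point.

Distances from (20, -5):
T1: |20| + |48| = 20 + 48 = 68
T2: |-2| + |19| = 2 + 19 = 21
T3: |-21| + |-39| = 21 + 39 = 60
T4: |30| + |2| = 30 + 2 = 32
T5: |19| + |-25| = 19 + 25 = 44
T6: |-34| + |-2| = 34 + 2 = 36
T7: |11| + |23| = 11 + 23 = 34
T8: |-14| + |28| = 14 + 28 = 42
T9: |-14| + |-3| = 14 + 3 = 17
T10: |-44| + |-2| = 44 + 2 = 46
T11: |-49| + |36| = 49 + 36 = 85
T12: |-17| + |-10| = 17 + 10 = 27
Maximum: T11 at 85.

T11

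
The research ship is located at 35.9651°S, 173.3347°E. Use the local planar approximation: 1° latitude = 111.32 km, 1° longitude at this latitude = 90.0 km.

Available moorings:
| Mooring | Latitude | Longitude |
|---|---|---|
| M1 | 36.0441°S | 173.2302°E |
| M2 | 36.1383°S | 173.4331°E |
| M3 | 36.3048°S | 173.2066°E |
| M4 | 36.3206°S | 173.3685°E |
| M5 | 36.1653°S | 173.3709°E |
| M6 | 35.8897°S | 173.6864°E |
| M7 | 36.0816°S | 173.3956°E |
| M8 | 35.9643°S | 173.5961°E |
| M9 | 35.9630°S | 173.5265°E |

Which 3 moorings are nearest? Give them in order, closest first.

Distances from 35.9651°S, 173.3347°E:
M1: √((-0.0790·111.32)² + (-0.1045·90.0)²) = √(77.339361 + 88.454025) = 12.8761 km
M2: √((-0.1732·111.32)² + (0.0984·90.0)²) = √(371.742462 + 78.428736) = 21.2172 km
M3: √((-0.3397·111.32)² + (-0.1281·90.0)²) = √(1430.004780 + 132.917841) = 39.5338 km
M4: √((-0.3555·111.32)² + (0.0338·90.0)²) = √(1566.122055 + 9.253764) = 39.6910 km
M5: √((-0.2002·111.32)² + (0.0362·90.0)²) = √(496.677563 + 10.614564) = 22.5231 km
M6: √((0.0754·111.32)² + (0.3517·90.0)²) = √(70.451312 + 1001.912409) = 32.7470 km
M7: √((-0.1165·111.32)² + (0.0609·90.0)²) = √(168.189255 + 30.041361) = 14.0794 km
M8: √((0.0008·111.32)² + (0.2614·90.0)²) = √(0.007931 + 553.472676) = 23.5262 km
M9: √((0.0021·111.32)² + (0.1918·90.0)²) = √(0.054649 + 297.976644) = 17.2636 km
Sorted: M1 (12.8761 km) < M7 (14.0794 km) < M9 (17.2636 km) < M2 (21.2172 km) < M5 (22.5231 km) < …

M1, M7, M9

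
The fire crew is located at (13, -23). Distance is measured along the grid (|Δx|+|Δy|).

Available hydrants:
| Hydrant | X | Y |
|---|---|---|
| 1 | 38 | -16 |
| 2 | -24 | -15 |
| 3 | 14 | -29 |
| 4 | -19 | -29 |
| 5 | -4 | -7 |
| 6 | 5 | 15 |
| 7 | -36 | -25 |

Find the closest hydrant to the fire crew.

3

Distances from (13, -23):
1: |25| + |7| = 25 + 7 = 32
2: |-37| + |8| = 37 + 8 = 45
3: |1| + |-6| = 1 + 6 = 7
4: |-32| + |-6| = 32 + 6 = 38
5: |-17| + |16| = 17 + 16 = 33
6: |-8| + |38| = 8 + 38 = 46
7: |-49| + |-2| = 49 + 2 = 51
Minimum: 3 at 7.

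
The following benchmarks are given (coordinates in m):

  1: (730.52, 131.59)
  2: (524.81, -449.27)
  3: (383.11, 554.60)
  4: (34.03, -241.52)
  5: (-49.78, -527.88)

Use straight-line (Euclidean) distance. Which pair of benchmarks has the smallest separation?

Pairwise distances:
4–5: √((-83.81)² + (-286.36)²) = √(7024.1161 + 82002.0496) = 298.37 m
2–4: √((-490.78)² + (207.75)²) = √(240865.0084 + 43160.0625) = 532.94 m
1–3: √((-347.41)² + (423.01)²) = √(120693.7081 + 178937.4601) = 547.39 m
2–5: √((-574.59)² + (-78.61)²) = √(330153.6681 + 6179.5321) = 579.94 m
1–2: √((-205.71)² + (-580.86)²) = √(42316.6041 + 337398.3396) = 616.21 m
1–4: √((-696.49)² + (-373.11)²) = √(485098.3201 + 139211.0721) = 790.13 m
3–4: √((-349.08)² + (-796.12)²) = √(121856.8464 + 633807.0544) = 869.29 m
2–3: √((-141.70)² + (1003.87)²) = √(20078.8900 + 1007754.9769) = 1013.82 m
1–5: √((-780.30)² + (-659.47)²) = √(608868.0900 + 434900.6809) = 1021.65 m
3–5: √((-432.89)² + (-1082.48)²) = √(187393.7521 + 1171762.9504) = 1165.83 m
Closest pair: 4–5 at 298.37 m.

4 and 5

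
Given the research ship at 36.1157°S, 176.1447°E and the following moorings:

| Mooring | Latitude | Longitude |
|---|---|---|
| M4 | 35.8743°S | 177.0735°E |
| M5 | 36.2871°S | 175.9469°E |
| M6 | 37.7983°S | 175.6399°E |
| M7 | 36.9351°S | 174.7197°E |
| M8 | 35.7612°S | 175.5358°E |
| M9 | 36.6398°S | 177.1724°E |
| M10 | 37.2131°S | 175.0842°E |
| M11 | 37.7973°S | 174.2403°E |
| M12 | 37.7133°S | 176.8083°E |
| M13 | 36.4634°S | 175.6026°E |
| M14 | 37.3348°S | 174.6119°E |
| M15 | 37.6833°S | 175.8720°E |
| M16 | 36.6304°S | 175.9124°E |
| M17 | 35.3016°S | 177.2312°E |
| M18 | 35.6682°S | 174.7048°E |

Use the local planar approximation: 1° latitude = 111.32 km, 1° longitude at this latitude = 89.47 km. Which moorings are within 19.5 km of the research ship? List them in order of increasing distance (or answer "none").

none

Distances from 36.1157°S, 176.1447°E:
M4: 87.3367 km
M5: 26.0239 km
M6: 192.6753 km
M7: 156.7648 km
M8: 67.2697 km
M9: 108.8962 km
M10: 154.6818 km
M11: 253.1281 km
M12: 187.4936 km
M13: 62.0529 km
M14: 192.9366 km
M15: 176.2026 km
M16: 60.9495 km
M17: 132.9008 km
M18: 138.1239 km
Threshold 19.5 km: none within range.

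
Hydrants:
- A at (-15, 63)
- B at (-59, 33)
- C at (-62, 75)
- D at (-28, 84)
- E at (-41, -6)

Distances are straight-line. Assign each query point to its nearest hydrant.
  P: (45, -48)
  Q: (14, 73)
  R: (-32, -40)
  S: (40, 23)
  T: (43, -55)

P at (45, -48):
  A: 126.2
  B: 131.8
  C: 163.0
  D: 150.8
  E: 95.7
  → nearest: E (95.7)
Q at (14, 73):
  A: 30.7
  B: 83.2
  C: 76.0
  D: 43.4
  E: 96.3
  → nearest: A (30.7)
R at (-32, -40):
  A: 104.4
  B: 77.8
  C: 118.8
  D: 124.1
  E: 35.2
  → nearest: E (35.2)
S at (40, 23):
  A: 68.0
  B: 99.5
  C: 114.5
  D: 91.4
  E: 86.0
  → nearest: A (68.0)
T at (43, -55):
  A: 131.5
  B: 134.7
  C: 167.1
  D: 156.1
  E: 97.2
  → nearest: E (97.2)

P→E; Q→A; R→E; S→A; T→E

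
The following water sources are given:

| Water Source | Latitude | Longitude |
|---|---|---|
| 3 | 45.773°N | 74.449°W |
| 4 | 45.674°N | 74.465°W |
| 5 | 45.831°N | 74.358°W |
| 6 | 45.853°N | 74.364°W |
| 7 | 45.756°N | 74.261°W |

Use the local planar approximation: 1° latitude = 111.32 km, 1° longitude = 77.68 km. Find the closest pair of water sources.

Pairwise distances:
3–4: 11.091 km
3–5: 9.574 km
3–6: 11.086 km
3–7: 14.726 km
4–5: 19.353 km
4–6: 21.415 km
4–7: 18.288 km
5–6: 2.493 km
5–7: 11.246 km
6–7: 13.439 km
Closest pair: 5–6 at 2.493 km.

5 and 6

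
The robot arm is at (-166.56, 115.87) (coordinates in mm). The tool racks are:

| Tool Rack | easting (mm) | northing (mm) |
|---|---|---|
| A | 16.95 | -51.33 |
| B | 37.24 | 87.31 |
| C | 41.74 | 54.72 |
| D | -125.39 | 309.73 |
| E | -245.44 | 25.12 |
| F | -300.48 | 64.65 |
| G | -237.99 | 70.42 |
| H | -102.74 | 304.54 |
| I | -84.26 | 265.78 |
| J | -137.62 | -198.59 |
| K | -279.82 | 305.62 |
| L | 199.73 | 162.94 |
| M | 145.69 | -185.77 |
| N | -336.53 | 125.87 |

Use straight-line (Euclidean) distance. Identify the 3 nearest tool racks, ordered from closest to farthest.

Distances from (-166.56, 115.87):
A: 248.26 mm
B: 205.79 mm
C: 217.09 mm
D: 198.18 mm
E: 120.24 mm
F: 143.38 mm
G: 84.66 mm
H: 199.17 mm
I: 171.02 mm
J: 315.79 mm
K: 220.98 mm
L: 369.30 mm
M: 434.15 mm
N: 170.26 mm
Sorted: G (84.66 mm) < E (120.24 mm) < F (143.38 mm) < N (170.26 mm) < I (171.02 mm) < …

G, E, F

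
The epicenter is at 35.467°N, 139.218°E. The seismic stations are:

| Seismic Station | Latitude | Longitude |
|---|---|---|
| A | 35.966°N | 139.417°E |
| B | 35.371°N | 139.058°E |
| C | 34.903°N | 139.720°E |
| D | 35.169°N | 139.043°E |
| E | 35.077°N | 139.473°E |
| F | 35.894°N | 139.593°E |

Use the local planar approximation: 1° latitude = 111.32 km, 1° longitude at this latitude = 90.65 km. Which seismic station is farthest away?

Distances from 35.467°N, 139.218°E:
A: 58.404 km
B: 18.016 km
C: 77.542 km
D: 36.771 km
E: 49.185 km
F: 58.438 km
Maximum: C at 77.542 km.

C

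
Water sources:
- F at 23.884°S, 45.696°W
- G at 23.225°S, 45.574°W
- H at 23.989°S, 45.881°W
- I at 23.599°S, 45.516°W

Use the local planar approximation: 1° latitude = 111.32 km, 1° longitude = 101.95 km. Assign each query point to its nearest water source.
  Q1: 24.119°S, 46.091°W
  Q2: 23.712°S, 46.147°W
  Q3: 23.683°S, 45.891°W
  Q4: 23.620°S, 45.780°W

Q1 at 24.119°S, 46.091°W:
  F: √((0.235·111.32)² + (0.395·101.95)²) = √(684.35606 + 1621.69304) = 48.021 km
  G: √((0.894·111.32)² + (0.517·101.95)²) = √(9904.24632 + 2778.14908) = 112.616 km
  H: √((0.130·111.32)² + (0.210·101.95)²) = √(209.42721 + 458.36669) = 25.842 km
  I: √((0.520·111.32)² + (0.575·101.95)²) = √(3350.83530 + 3436.45095) = 82.385 km
  → nearest: H (25.842 km)
Q2 at 23.712°S, 46.147°W:
  F: √((-0.172·111.32)² + (0.451·101.95)²) = √(366.60914 + 2114.10982) = 49.807 km
  G: √((0.487·111.32)² + (0.573·101.95)²) = √(2939.03202 + 3412.58678) = 79.697 km
  H: √((-0.277·111.32)² + (0.266·101.95)²) = √(950.83669 + 735.42389) = 41.064 km
  I: √((0.113·111.32)² + (0.631·101.95)²) = √(158.23527 + 4138.40680) = 65.549 km
  → nearest: H (41.064 km)
Q3 at 23.683°S, 45.891°W:
  F: √((-0.201·111.32)² + (0.195·101.95)²) = √(500.65495 + 395.22434) = 29.931 km
  G: √((0.458·111.32)² + (0.317·101.95)²) = √(2599.42536 + 1044.46282) = 60.365 km
  H: √((-0.306·111.32)² + (0.010·101.95)²) = √(1160.35065 + 1.03938) = 34.079 km
  I: √((0.084·111.32)² + (0.375·101.95)²) = √(87.43896 + 1461.62848) = 39.358 km
  → nearest: F (29.931 km)
Q4 at 23.620°S, 45.780°W:
  F: √((-0.264·111.32)² + (0.084·101.95)²) = √(863.68276 + 73.33867) = 30.611 km
  G: √((0.395·111.32)² + (0.206·101.95)²) = √(1933.48402 + 441.07140) = 48.729 km
  H: √((-0.369·111.32)² + (-0.101·101.95)²) = √(1687.32650 + 106.02718) = 42.348 km
  I: √((0.021·111.32)² + (0.264·101.95)²) = √(5.46493 + 724.40646) = 27.016 km
  → nearest: I (27.016 km)

Q1→H; Q2→H; Q3→F; Q4→I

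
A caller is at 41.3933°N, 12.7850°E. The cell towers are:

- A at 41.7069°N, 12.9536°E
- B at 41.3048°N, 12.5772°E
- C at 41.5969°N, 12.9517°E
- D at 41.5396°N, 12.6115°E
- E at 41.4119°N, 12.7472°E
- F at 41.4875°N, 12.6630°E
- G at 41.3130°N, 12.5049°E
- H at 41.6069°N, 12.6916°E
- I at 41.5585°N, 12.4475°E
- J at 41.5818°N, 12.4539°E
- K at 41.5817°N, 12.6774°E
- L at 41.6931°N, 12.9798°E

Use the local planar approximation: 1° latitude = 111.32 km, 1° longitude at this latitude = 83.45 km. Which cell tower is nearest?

Distances from 41.3933°N, 12.7850°E:
A: √((0.3136·111.32)² + (0.1686·83.45)²) = √(1218.704749 + 197.955614) = 37.6385 km
B: √((-0.0885·111.32)² + (-0.2078·83.45)²) = √(97.058357 + 300.707160) = 19.9441 km
C: √((0.2036·111.32)² + (0.1667·83.45)²) = √(513.690983 + 193.519121) = 26.5934 km
D: √((0.1463·111.32)² + (-0.1735·83.45)²) = √(265.237574 + 209.629134) = 21.7914 km
E: √((0.0186·111.32)² + (-0.0378·83.45)²) = √(4.287186 + 9.950302) = 3.7733 km
F: √((0.0942·111.32)² + (-0.1220·83.45)²) = √(109.963410 + 103.650725) = 14.6155 km
G: √((-0.0803·111.32)² + (-0.2801·83.45)²) = √(79.905649 + 546.360004) = 25.0253 km
H: √((0.2136·111.32)² + (-0.0934·83.45)²) = √(565.391001 + 60.750021) = 25.0228 km
I: √((0.1652·111.32)² + (-0.3375·83.45)²) = √(338.194454 + 793.232019) = 33.6367 km
J: √((0.1885·111.32)² + (-0.3311·83.45)²) = √(440.320702 + 763.433202) = 34.6952 km
K: √((0.1884·111.32)² + (-0.1076·83.45)²) = √(439.853642 + 80.626392) = 22.8140 km
L: √((0.2998·111.32)² + (0.1948·83.45)²) = √(1113.806255 + 264.259487) = 37.1223 km
Minimum: E at 3.7733 km.

E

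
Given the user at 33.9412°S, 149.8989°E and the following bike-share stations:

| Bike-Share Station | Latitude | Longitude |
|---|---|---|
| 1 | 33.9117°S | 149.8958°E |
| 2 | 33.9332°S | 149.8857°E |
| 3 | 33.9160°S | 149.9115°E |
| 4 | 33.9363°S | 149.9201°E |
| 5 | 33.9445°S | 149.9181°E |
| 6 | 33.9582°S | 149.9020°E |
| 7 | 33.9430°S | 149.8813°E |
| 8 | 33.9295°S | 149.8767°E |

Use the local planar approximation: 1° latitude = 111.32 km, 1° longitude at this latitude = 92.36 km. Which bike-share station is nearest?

2

Distances from 33.9412°S, 149.8989°E:
1: 3.2964 km
2: 1.5098 km
3: 3.0371 km
4: 2.0326 km
5: 1.8110 km
6: 1.9140 km
7: 1.6378 km
8: 2.4291 km
Minimum: 2 at 1.5098 km.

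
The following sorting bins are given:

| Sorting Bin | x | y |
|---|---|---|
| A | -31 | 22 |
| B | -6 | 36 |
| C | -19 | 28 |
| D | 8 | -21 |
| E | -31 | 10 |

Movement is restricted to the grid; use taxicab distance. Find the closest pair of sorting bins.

A and E

Pairwise distances:
A–E: |0| + |-12| = 0 + 12 = 12
A–C: |12| + |6| = 12 + 6 = 18
B–C: |-13| + |-8| = 13 + 8 = 21
C–E: |-12| + |-18| = 12 + 18 = 30
A–B: |25| + |14| = 25 + 14 = 39
B–E: |-25| + |-26| = 25 + 26 = 51
D–E: |-39| + |31| = 39 + 31 = 70
B–D: |14| + |-57| = 14 + 57 = 71
C–D: |27| + |-49| = 27 + 49 = 76
A–D: |39| + |-43| = 39 + 43 = 82
Closest pair: A–E at 12.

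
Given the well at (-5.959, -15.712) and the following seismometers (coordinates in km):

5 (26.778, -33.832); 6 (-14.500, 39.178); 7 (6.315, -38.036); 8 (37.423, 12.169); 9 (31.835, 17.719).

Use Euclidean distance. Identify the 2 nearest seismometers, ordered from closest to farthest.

Distances from (-5.959, -15.712):
5: 37.417 km
6: 55.551 km
7: 25.476 km
8: 51.569 km
9: 50.458 km
Sorted: 7 (25.476 km) < 5 (37.417 km) < 9 (50.458 km) < 8 (51.569 km) < …

7, 5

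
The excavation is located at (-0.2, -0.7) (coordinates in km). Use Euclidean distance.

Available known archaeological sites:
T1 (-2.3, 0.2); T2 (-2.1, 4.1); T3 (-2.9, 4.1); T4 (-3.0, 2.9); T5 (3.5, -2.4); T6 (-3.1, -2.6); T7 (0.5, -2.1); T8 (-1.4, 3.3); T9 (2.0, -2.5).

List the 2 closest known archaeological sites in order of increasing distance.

Distances from (-0.2, -0.7):
T1: √((-2.1)² + (0.9)²) = √(4.410 + 0.810) = 2.3 km
T2: √((-1.9)² + (4.8)²) = √(3.610 + 23.040) = 5.2 km
T3: √((-2.7)² + (4.8)²) = √(7.290 + 23.040) = 5.5 km
T4: √((-2.8)² + (3.6)²) = √(7.840 + 12.960) = 4.6 km
T5: √((3.7)² + (-1.7)²) = √(13.690 + 2.890) = 4.1 km
T6: √((-2.9)² + (-1.9)²) = √(8.410 + 3.610) = 3.5 km
T7: √((0.7)² + (-1.4)²) = √(0.490 + 1.960) = 1.6 km
T8: √((-1.2)² + (4.0)²) = √(1.440 + 16.000) = 4.2 km
T9: √((2.2)² + (-1.8)²) = √(4.840 + 3.240) = 2.8 km
Sorted: T7 (1.6 km) < T1 (2.3 km) < T9 (2.8 km) < T6 (3.5 km) < …

T7, T1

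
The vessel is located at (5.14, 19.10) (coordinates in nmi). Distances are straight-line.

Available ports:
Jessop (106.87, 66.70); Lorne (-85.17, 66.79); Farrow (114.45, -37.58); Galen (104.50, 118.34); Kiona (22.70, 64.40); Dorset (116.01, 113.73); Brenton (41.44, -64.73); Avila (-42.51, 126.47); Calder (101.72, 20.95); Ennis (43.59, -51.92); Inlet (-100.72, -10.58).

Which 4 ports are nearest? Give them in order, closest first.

Distances from (5.14, 19.10):
Jessop: √((101.73)² + (47.60)²) = √(10348.9929 + 2265.7600) = 112.32 nmi
Lorne: √((-90.31)² + (47.69)²) = √(8155.8961 + 2274.3361) = 102.13 nmi
Farrow: √((109.31)² + (-56.68)²) = √(11948.6761 + 3212.6224) = 123.13 nmi
Galen: √((99.36)² + (99.24)²) = √(9872.4096 + 9848.5776) = 140.43 nmi
Kiona: √((17.56)² + (45.30)²) = √(308.3536 + 2052.0900) = 48.58 nmi
Dorset: √((110.87)² + (94.63)²) = √(12292.1569 + 8954.8369) = 145.76 nmi
Brenton: √((36.30)² + (-83.83)²) = √(1317.6900 + 7027.4689) = 91.35 nmi
Avila: √((-47.65)² + (107.37)²) = √(2270.5225 + 11528.3169) = 117.47 nmi
Calder: √((96.58)² + (1.85)²) = √(9327.6964 + 3.4225) = 96.60 nmi
Ennis: √((38.45)² + (-71.02)²) = √(1478.4025 + 5043.8404) = 80.76 nmi
Inlet: √((-105.86)² + (-29.68)²) = √(11206.3396 + 880.9024) = 109.94 nmi
Sorted: Kiona (48.58 nmi) < Ennis (80.76 nmi) < Brenton (91.35 nmi) < Calder (96.60 nmi) < Lorne (102.13 nmi) < Inlet (109.94 nmi) < …

Kiona, Ennis, Brenton, Calder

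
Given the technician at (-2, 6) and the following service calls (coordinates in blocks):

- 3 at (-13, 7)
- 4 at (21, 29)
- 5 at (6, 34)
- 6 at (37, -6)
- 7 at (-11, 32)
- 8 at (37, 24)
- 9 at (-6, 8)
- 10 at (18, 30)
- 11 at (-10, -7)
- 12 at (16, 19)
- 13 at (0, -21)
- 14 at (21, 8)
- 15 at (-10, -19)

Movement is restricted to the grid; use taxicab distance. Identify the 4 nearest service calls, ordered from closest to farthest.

9, 3, 11, 14

Distances from (-2, 6):
3: |-11| + |1| = 11 + 1 = 12 blocks
4: |23| + |23| = 23 + 23 = 46 blocks
5: |8| + |28| = 8 + 28 = 36 blocks
6: |39| + |-12| = 39 + 12 = 51 blocks
7: |-9| + |26| = 9 + 26 = 35 blocks
8: |39| + |18| = 39 + 18 = 57 blocks
9: |-4| + |2| = 4 + 2 = 6 blocks
10: |20| + |24| = 20 + 24 = 44 blocks
11: |-8| + |-13| = 8 + 13 = 21 blocks
12: |18| + |13| = 18 + 13 = 31 blocks
13: |2| + |-27| = 2 + 27 = 29 blocks
14: |23| + |2| = 23 + 2 = 25 blocks
15: |-8| + |-25| = 8 + 25 = 33 blocks
Sorted: 9 (6 blocks) < 3 (12 blocks) < 11 (21 blocks) < 14 (25 blocks) < 13 (29 blocks) < 12 (31 blocks) < …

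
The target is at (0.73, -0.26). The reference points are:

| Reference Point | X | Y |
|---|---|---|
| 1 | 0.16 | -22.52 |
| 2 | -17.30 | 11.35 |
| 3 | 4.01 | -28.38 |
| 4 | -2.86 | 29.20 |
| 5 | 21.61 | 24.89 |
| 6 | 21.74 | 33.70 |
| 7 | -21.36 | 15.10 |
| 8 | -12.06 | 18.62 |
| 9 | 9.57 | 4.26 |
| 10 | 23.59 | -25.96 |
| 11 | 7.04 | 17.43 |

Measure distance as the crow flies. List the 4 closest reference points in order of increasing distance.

9, 11, 2, 1

Distances from (0.73, -0.26):
1: √((-0.57)² + (-22.26)²) = √(0.3249 + 495.5076) = 22.27
2: √((-18.03)² + (11.61)²) = √(325.0809 + 134.7921) = 21.44
3: √((3.28)² + (-28.12)²) = √(10.7584 + 790.7344) = 28.31
4: √((-3.59)² + (29.46)²) = √(12.8881 + 867.8916) = 29.68
5: √((20.88)² + (25.15)²) = √(435.9744 + 632.5225) = 32.69
6: √((21.01)² + (33.96)²) = √(441.4201 + 1153.2816) = 39.93
7: √((-22.09)² + (15.36)²) = √(487.9681 + 235.9296) = 26.91
8: √((-12.79)² + (18.88)²) = √(163.5841 + 356.4544) = 22.80
9: √((8.84)² + (4.52)²) = √(78.1456 + 20.4304) = 9.93
10: √((22.86)² + (-25.70)²) = √(522.5796 + 660.4900) = 34.40
11: √((6.31)² + (17.69)²) = √(39.8161 + 312.9361) = 18.78
Sorted: 9 (9.93) < 11 (18.78) < 2 (21.44) < 1 (22.27) < 8 (22.80) < 7 (26.91) < …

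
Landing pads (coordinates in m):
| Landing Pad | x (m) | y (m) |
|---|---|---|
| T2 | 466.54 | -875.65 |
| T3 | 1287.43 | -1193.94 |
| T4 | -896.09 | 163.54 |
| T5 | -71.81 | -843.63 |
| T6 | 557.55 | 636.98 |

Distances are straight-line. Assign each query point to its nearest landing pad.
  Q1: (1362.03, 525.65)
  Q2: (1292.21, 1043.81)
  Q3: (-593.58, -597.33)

Q1→T6; Q2→T6; Q3→T5

Q1 at (1362.03, 525.65):
  T2: √((-895.49)² + (-1401.30)²) = √(801902.3401 + 1963641.6900) = 1662.99 m
  T3: √((-74.60)² + (-1719.59)²) = √(5565.1600 + 2956989.7681) = 1721.21 m
  T4: √((-2258.12)² + (-362.11)²) = √(5099105.9344 + 131123.6521) = 2286.97 m
  T5: √((-1433.84)² + (-1369.28)²) = √(2055897.1456 + 1874927.7184) = 1982.63 m
  T6: √((-804.48)² + (111.33)²) = √(647188.0704 + 12394.3689) = 812.15 m
  → nearest: T6 (812.15 m)
Q2 at (1292.21, 1043.81):
  T2: √((-825.67)² + (-1919.46)²) = √(681730.9489 + 3684326.6916) = 2089.51 m
  T3: √((-4.78)² + (-2237.75)²) = √(22.8484 + 5007525.0625) = 2237.76 m
  T4: √((-2188.30)² + (-880.27)²) = √(4788656.8900 + 774875.2729) = 2358.71 m
  T5: √((-1364.02)² + (-1887.44)²) = √(1860550.5604 + 3562429.7536) = 2328.73 m
  T6: √((-734.66)² + (-406.83)²) = √(539725.3156 + 165510.6489) = 839.78 m
  → nearest: T6 (839.78 m)
Q3 at (-593.58, -597.33):
  T2: √((1060.12)² + (-278.32)²) = √(1123854.4144 + 77462.0224) = 1096.05 m
  T3: √((1881.01)² + (-596.61)²) = √(3538198.6201 + 355943.4921) = 1973.36 m
  T4: √((-302.51)² + (760.87)²) = √(91512.3001 + 578923.1569) = 818.80 m
  T5: √((521.77)² + (-246.30)²) = √(272243.9329 + 60663.6900) = 576.98 m
  T6: √((1151.13)² + (1234.31)²) = √(1325100.2769 + 1523521.1761) = 1687.79 m
  → nearest: T5 (576.98 m)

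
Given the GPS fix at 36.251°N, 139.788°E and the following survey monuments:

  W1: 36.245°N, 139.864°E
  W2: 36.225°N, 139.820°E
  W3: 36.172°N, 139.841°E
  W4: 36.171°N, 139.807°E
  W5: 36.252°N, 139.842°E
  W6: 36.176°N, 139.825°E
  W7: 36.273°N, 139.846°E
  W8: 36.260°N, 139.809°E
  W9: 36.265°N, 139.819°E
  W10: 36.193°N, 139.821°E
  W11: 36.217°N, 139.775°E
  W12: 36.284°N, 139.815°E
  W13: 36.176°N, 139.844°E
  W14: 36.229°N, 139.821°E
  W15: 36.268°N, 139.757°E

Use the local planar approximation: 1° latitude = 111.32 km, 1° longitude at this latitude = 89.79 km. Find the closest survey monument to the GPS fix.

W8

Distances from 36.251°N, 139.788°E:
W1: √((-0.006·111.32)² + (0.076·89.79)²) = √(0.44612 + 46.56752) = 6.857 km
W2: √((-0.026·111.32)² + (0.032·89.79)²) = √(8.37709 + 8.25574) = 4.078 km
W3: √((-0.079·111.32)² + (0.053·89.79)²) = √(77.33936 + 22.64684) = 9.999 km
W4: √((-0.080·111.32)² + (0.019·89.79)²) = √(79.30971 + 2.91047) = 9.068 km
W5: √((0.001·111.32)² + (0.054·89.79)²) = √(0.01239 + 23.50950) = 4.850 km
W6: √((-0.075·111.32)² + (0.037·89.79)²) = √(69.70580 + 11.03721) = 8.986 km
W7: √((0.022·111.32)² + (0.058·89.79)²) = √(5.99780 + 27.12139) = 5.755 km
W8: √((0.009·111.32)² + (0.021·89.79)²) = √(1.00376 + 3.55545) = 2.135 km
W9: √((0.014·111.32)² + (0.031·89.79)²) = √(2.42886 + 7.74782) = 3.190 km
W10: √((-0.058·111.32)² + (0.033·89.79)²) = √(41.68717 + 8.77978) = 7.104 km
W11: √((-0.034·111.32)² + (-0.013·89.79)²) = √(14.32532 + 1.36252) = 3.961 km
W12: √((0.033·111.32)² + (0.027·89.79)²) = √(13.49504 + 5.87738) = 4.401 km
W13: √((-0.075·111.32)² + (0.056·89.79)²) = √(69.70580 + 25.28320) = 9.746 km
W14: √((-0.022·111.32)² + (0.033·89.79)²) = √(5.99780 + 8.77978) = 3.844 km
W15: √((0.017·111.32)² + (-0.031·89.79)²) = √(3.58133 + 7.74782) = 3.366 km
Minimum: W8 at 2.135 km.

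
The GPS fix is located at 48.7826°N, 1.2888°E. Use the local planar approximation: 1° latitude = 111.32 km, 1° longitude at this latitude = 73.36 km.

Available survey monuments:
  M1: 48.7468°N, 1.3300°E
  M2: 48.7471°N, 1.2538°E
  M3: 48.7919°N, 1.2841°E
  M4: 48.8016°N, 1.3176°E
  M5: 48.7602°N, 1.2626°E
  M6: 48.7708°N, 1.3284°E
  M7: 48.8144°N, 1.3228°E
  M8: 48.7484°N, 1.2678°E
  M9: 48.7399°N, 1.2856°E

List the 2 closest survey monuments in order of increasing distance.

Distances from 48.7826°N, 1.2888°E:
M1: 5.0017 km
M2: 4.7127 km
M3: 1.0912 km
M4: 2.9895 km
M5: 3.1483 km
M6: 3.1882 km
M7: 4.3304 km
M8: 4.1070 km
M9: 4.7592 km
Sorted: M3 (1.0912 km) < M4 (2.9895 km) < M5 (3.1483 km) < M6 (3.1882 km) < …

M3, M4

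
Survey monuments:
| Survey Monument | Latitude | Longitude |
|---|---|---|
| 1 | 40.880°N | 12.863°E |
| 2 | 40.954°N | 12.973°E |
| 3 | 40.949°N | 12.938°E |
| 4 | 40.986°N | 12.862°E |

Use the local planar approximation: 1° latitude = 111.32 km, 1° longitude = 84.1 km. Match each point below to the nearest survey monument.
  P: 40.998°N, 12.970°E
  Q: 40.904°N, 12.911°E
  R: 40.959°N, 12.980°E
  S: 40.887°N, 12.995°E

P→2; Q→1; R→2; S→2

P at 40.998°N, 12.970°E:
  1: 15.922 km
  2: 4.905 km
  3: 6.082 km
  4: 9.181 km
  → nearest: 2 (4.905 km)
Q at 40.904°N, 12.911°E:
  1: 4.841 km
  2: 7.627 km
  3: 5.500 km
  4: 10.015 km
  → nearest: 1 (4.841 km)
R at 40.959°N, 12.980°E:
  1: 13.197 km
  2: 0.810 km
  3: 3.703 km
  4: 10.369 km
  → nearest: 2 (0.810 km)
S at 40.887°N, 12.995°E:
  1: 11.129 km
  2: 7.685 km
  3: 8.403 km
  4: 15.702 km
  → nearest: 2 (7.685 km)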